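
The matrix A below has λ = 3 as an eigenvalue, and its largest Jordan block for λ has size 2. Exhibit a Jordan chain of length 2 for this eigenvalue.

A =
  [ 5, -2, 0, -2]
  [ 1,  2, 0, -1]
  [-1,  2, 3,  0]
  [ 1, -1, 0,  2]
A Jordan chain for λ = 3 of length 2:
v_1 = (2, 1, -1, 1)ᵀ
v_2 = (1, 0, 0, 0)ᵀ

Let N = A − (3)·I. We want v_2 with N^2 v_2 = 0 but N^1 v_2 ≠ 0; then v_{j-1} := N · v_j for j = 2, …, 2.

Pick v_2 = (1, 0, 0, 0)ᵀ.
Then v_1 = N · v_2 = (2, 1, -1, 1)ᵀ.

Sanity check: (A − (3)·I) v_1 = (0, 0, 0, 0)ᵀ = 0. ✓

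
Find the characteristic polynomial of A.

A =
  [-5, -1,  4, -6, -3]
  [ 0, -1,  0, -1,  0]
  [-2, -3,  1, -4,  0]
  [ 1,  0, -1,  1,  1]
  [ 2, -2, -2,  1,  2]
x^5 + 2*x^4 + x^3

Expanding det(x·I − A) (e.g. by cofactor expansion or by noting that A is similar to its Jordan form J, which has the same characteristic polynomial as A) gives
  χ_A(x) = x^5 + 2*x^4 + x^3
which factors as x^3*(x + 1)^2. The eigenvalues (with algebraic multiplicities) are λ = -1 with multiplicity 2, λ = 0 with multiplicity 3.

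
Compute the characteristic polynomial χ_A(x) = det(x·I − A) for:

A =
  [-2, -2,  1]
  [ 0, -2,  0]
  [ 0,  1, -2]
x^3 + 6*x^2 + 12*x + 8

Expanding det(x·I − A) (e.g. by cofactor expansion or by noting that A is similar to its Jordan form J, which has the same characteristic polynomial as A) gives
  χ_A(x) = x^3 + 6*x^2 + 12*x + 8
which factors as (x + 2)^3. The eigenvalues (with algebraic multiplicities) are λ = -2 with multiplicity 3.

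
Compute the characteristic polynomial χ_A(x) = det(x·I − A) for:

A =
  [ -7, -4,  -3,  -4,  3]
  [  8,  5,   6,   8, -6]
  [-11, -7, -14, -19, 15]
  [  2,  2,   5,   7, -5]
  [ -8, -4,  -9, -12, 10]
x^5 - x^4 - 6*x^3 + 14*x^2 - 11*x + 3

Expanding det(x·I − A) (e.g. by cofactor expansion or by noting that A is similar to its Jordan form J, which has the same characteristic polynomial as A) gives
  χ_A(x) = x^5 - x^4 - 6*x^3 + 14*x^2 - 11*x + 3
which factors as (x - 1)^4*(x + 3). The eigenvalues (with algebraic multiplicities) are λ = -3 with multiplicity 1, λ = 1 with multiplicity 4.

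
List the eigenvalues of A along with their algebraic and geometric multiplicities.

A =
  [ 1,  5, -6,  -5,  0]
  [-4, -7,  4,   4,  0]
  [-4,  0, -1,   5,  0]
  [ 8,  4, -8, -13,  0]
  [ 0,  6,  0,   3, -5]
λ = -5: alg = 5, geom = 3

Step 1 — factor the characteristic polynomial to read off the algebraic multiplicities:
  χ_A(x) = (x + 5)^5

Step 2 — compute geometric multiplicities via the rank-nullity identity g(λ) = n − rank(A − λI):
  rank(A − (-5)·I) = 2, so dim ker(A − (-5)·I) = n − 2 = 3

Summary:
  λ = -5: algebraic multiplicity = 5, geometric multiplicity = 3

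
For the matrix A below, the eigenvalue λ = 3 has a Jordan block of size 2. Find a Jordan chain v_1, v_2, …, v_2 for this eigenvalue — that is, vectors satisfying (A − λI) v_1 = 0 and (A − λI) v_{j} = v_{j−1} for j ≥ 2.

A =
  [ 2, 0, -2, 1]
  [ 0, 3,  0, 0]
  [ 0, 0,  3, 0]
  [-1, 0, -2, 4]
A Jordan chain for λ = 3 of length 2:
v_1 = (-1, 0, 0, -1)ᵀ
v_2 = (1, 0, 0, 0)ᵀ

Let N = A − (3)·I. We want v_2 with N^2 v_2 = 0 but N^1 v_2 ≠ 0; then v_{j-1} := N · v_j for j = 2, …, 2.

Pick v_2 = (1, 0, 0, 0)ᵀ.
Then v_1 = N · v_2 = (-1, 0, 0, -1)ᵀ.

Sanity check: (A − (3)·I) v_1 = (0, 0, 0, 0)ᵀ = 0. ✓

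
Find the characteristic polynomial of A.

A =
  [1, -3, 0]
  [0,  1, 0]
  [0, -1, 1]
x^3 - 3*x^2 + 3*x - 1

Expanding det(x·I − A) (e.g. by cofactor expansion or by noting that A is similar to its Jordan form J, which has the same characteristic polynomial as A) gives
  χ_A(x) = x^3 - 3*x^2 + 3*x - 1
which factors as (x - 1)^3. The eigenvalues (with algebraic multiplicities) are λ = 1 with multiplicity 3.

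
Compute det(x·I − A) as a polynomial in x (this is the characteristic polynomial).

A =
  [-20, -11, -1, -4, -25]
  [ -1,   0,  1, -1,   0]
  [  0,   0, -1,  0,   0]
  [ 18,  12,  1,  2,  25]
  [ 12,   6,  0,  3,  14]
x^5 + 5*x^4 + 10*x^3 + 10*x^2 + 5*x + 1

Expanding det(x·I − A) (e.g. by cofactor expansion or by noting that A is similar to its Jordan form J, which has the same characteristic polynomial as A) gives
  χ_A(x) = x^5 + 5*x^4 + 10*x^3 + 10*x^2 + 5*x + 1
which factors as (x + 1)^5. The eigenvalues (with algebraic multiplicities) are λ = -1 with multiplicity 5.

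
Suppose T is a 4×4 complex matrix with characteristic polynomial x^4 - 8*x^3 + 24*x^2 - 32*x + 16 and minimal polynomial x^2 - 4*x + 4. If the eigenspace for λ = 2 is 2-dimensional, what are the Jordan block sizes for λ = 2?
Block sizes for λ = 2: [2, 2]

Step 1 — from the characteristic polynomial, algebraic multiplicity of λ = 2 is 4. From dim ker(T − (2)·I) = 2, there are exactly 2 Jordan blocks for λ = 2.
Step 2 — from the minimal polynomial, the factor (x − 2)^2 tells us the largest block for λ = 2 has size 2.
Step 3 — with total size 4, 2 blocks, and largest block 2, the block sizes (in nonincreasing order) are [2, 2].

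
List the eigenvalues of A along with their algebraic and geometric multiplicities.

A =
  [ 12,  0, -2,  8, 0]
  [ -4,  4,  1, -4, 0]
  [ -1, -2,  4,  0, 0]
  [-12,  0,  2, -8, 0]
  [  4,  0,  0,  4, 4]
λ = 0: alg = 1, geom = 1; λ = 4: alg = 4, geom = 2

Step 1 — factor the characteristic polynomial to read off the algebraic multiplicities:
  χ_A(x) = x*(x - 4)^4

Step 2 — compute geometric multiplicities via the rank-nullity identity g(λ) = n − rank(A − λI):
  rank(A − (0)·I) = 4, so dim ker(A − (0)·I) = n − 4 = 1
  rank(A − (4)·I) = 3, so dim ker(A − (4)·I) = n − 3 = 2

Summary:
  λ = 0: algebraic multiplicity = 1, geometric multiplicity = 1
  λ = 4: algebraic multiplicity = 4, geometric multiplicity = 2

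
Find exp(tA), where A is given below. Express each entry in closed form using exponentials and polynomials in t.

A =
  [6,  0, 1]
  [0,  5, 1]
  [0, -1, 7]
e^{tA} =
  [exp(6*t), -t^2*exp(6*t)/2, t^2*exp(6*t)/2 + t*exp(6*t)]
  [0, -t*exp(6*t) + exp(6*t), t*exp(6*t)]
  [0, -t*exp(6*t), t*exp(6*t) + exp(6*t)]

Strategy: write A = P · J · P⁻¹ where J is a Jordan canonical form, so e^{tA} = P · e^{tJ} · P⁻¹, and e^{tJ} can be computed block-by-block.

A has Jordan form
J =
  [6, 1, 0]
  [0, 6, 1]
  [0, 0, 6]
(up to reordering of blocks).

Per-block formulas:
  For a 3×3 Jordan block J_3(6): exp(t · J_3(6)) = e^(6t)·(I + t·N + (t^2/2)·N^2), where N is the 3×3 nilpotent shift.

After assembling e^{tJ} and conjugating by P, we get:

e^{tA} =
  [exp(6*t), -t^2*exp(6*t)/2, t^2*exp(6*t)/2 + t*exp(6*t)]
  [0, -t*exp(6*t) + exp(6*t), t*exp(6*t)]
  [0, -t*exp(6*t), t*exp(6*t) + exp(6*t)]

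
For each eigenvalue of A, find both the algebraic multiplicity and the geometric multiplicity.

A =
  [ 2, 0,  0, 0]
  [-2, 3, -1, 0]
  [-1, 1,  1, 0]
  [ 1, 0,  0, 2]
λ = 2: alg = 4, geom = 2

Step 1 — factor the characteristic polynomial to read off the algebraic multiplicities:
  χ_A(x) = (x - 2)^4

Step 2 — compute geometric multiplicities via the rank-nullity identity g(λ) = n − rank(A − λI):
  rank(A − (2)·I) = 2, so dim ker(A − (2)·I) = n − 2 = 2

Summary:
  λ = 2: algebraic multiplicity = 4, geometric multiplicity = 2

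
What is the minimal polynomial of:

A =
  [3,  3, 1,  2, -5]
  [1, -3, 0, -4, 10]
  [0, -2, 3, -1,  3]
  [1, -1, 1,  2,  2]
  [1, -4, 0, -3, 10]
x^3 - 9*x^2 + 27*x - 27

The characteristic polynomial is χ_A(x) = (x - 3)^5, so the eigenvalues are known. The minimal polynomial is
  m_A(x) = Π_λ (x − λ)^{k_λ}
where k_λ is the size of the *largest* Jordan block for λ (equivalently, the smallest k with (A − λI)^k v = 0 for every generalised eigenvector v of λ).

  λ = 3: largest Jordan block has size 3, contributing (x − 3)^3

So m_A(x) = (x - 3)^3 = x^3 - 9*x^2 + 27*x - 27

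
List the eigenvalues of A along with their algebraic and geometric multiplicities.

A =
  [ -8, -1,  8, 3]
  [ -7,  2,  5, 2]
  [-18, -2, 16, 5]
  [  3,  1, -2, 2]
λ = 3: alg = 4, geom = 2

Step 1 — factor the characteristic polynomial to read off the algebraic multiplicities:
  χ_A(x) = (x - 3)^4

Step 2 — compute geometric multiplicities via the rank-nullity identity g(λ) = n − rank(A − λI):
  rank(A − (3)·I) = 2, so dim ker(A − (3)·I) = n − 2 = 2

Summary:
  λ = 3: algebraic multiplicity = 4, geometric multiplicity = 2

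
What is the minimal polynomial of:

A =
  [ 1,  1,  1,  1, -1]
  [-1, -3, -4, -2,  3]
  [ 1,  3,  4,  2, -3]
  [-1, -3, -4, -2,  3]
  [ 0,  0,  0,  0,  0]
x^3

The characteristic polynomial is χ_A(x) = x^5, so the eigenvalues are known. The minimal polynomial is
  m_A(x) = Π_λ (x − λ)^{k_λ}
where k_λ is the size of the *largest* Jordan block for λ (equivalently, the smallest k with (A − λI)^k v = 0 for every generalised eigenvector v of λ).

  λ = 0: largest Jordan block has size 3, contributing (x − 0)^3

So m_A(x) = x^3 = x^3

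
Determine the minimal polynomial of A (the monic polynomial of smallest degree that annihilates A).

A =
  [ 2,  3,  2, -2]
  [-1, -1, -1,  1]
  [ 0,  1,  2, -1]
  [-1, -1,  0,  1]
x^3 - 3*x^2 + 3*x - 1

The characteristic polynomial is χ_A(x) = (x - 1)^4, so the eigenvalues are known. The minimal polynomial is
  m_A(x) = Π_λ (x − λ)^{k_λ}
where k_λ is the size of the *largest* Jordan block for λ (equivalently, the smallest k with (A − λI)^k v = 0 for every generalised eigenvector v of λ).

  λ = 1: largest Jordan block has size 3, contributing (x − 1)^3

So m_A(x) = (x - 1)^3 = x^3 - 3*x^2 + 3*x - 1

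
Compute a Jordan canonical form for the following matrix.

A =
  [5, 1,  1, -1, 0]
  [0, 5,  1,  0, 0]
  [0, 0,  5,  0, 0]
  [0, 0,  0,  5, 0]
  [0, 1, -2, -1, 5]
J_3(5) ⊕ J_1(5) ⊕ J_1(5)

The characteristic polynomial is
  det(x·I − A) = x^5 - 25*x^4 + 250*x^3 - 1250*x^2 + 3125*x - 3125 = (x - 5)^5

Eigenvalues and multiplicities (the geometric multiplicity of λ is n − rank(A − λI), which equals the number of Jordan blocks for λ):
  λ = 5: algebraic multiplicity = 5, geometric multiplicity = 3

Determining the block sizes for each eigenvalue:
  λ = 5: with am = 5 and gm = 3, the partition is not yet determined (e.g. several partitions of 5 into 3 parts exist). Let N = A − (5)·I. Computing rank(N^1) = 2, rank(N^2) = 1, rank(N^3) = 0; the number of blocks of size ≥ j is rank(N^{j−1}) − rank(N^j), giving [3, 1, 1]. So we have 1 block(s) of size 3, 2 block(s) of size 1 → block sizes [3, 1, 1]

Assembling the blocks gives a Jordan form
J =
  [5, 1, 0, 0, 0]
  [0, 5, 1, 0, 0]
  [0, 0, 5, 0, 0]
  [0, 0, 0, 5, 0]
  [0, 0, 0, 0, 5]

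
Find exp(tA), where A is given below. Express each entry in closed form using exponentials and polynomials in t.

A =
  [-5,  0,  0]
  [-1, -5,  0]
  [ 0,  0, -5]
e^{tA} =
  [exp(-5*t), 0, 0]
  [-t*exp(-5*t), exp(-5*t), 0]
  [0, 0, exp(-5*t)]

Strategy: write A = P · J · P⁻¹ where J is a Jordan canonical form, so e^{tA} = P · e^{tJ} · P⁻¹, and e^{tJ} can be computed block-by-block.

A has Jordan form
J =
  [-5,  1,  0]
  [ 0, -5,  0]
  [ 0,  0, -5]
(up to reordering of blocks).

Per-block formulas:
  For a 2×2 Jordan block J_2(-5): exp(t · J_2(-5)) = e^(-5t)·(I + t·N), where N is the 2×2 nilpotent shift.
  For a 1×1 block at λ = -5: exp(t · [-5]) = [e^(-5t)].

After assembling e^{tJ} and conjugating by P, we get:

e^{tA} =
  [exp(-5*t), 0, 0]
  [-t*exp(-5*t), exp(-5*t), 0]
  [0, 0, exp(-5*t)]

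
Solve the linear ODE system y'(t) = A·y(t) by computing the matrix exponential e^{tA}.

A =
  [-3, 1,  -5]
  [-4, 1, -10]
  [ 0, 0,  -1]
e^{tA} =
  [-2*t*exp(-t) + exp(-t), t*exp(-t), -5*t*exp(-t)]
  [-4*t*exp(-t), 2*t*exp(-t) + exp(-t), -10*t*exp(-t)]
  [0, 0, exp(-t)]

Strategy: write A = P · J · P⁻¹ where J is a Jordan canonical form, so e^{tA} = P · e^{tJ} · P⁻¹, and e^{tJ} can be computed block-by-block.

A has Jordan form
J =
  [-1,  1,  0]
  [ 0, -1,  0]
  [ 0,  0, -1]
(up to reordering of blocks).

Per-block formulas:
  For a 2×2 Jordan block J_2(-1): exp(t · J_2(-1)) = e^(-1t)·(I + t·N), where N is the 2×2 nilpotent shift.
  For a 1×1 block at λ = -1: exp(t · [-1]) = [e^(-1t)].

After assembling e^{tJ} and conjugating by P, we get:

e^{tA} =
  [-2*t*exp(-t) + exp(-t), t*exp(-t), -5*t*exp(-t)]
  [-4*t*exp(-t), 2*t*exp(-t) + exp(-t), -10*t*exp(-t)]
  [0, 0, exp(-t)]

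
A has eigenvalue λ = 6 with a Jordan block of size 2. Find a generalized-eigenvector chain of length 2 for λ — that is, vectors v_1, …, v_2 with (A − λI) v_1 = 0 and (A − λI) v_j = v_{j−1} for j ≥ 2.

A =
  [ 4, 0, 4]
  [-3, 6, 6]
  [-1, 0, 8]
A Jordan chain for λ = 6 of length 2:
v_1 = (-2, -3, -1)ᵀ
v_2 = (1, 0, 0)ᵀ

Let N = A − (6)·I. We want v_2 with N^2 v_2 = 0 but N^1 v_2 ≠ 0; then v_{j-1} := N · v_j for j = 2, …, 2.

Pick v_2 = (1, 0, 0)ᵀ.
Then v_1 = N · v_2 = (-2, -3, -1)ᵀ.

Sanity check: (A − (6)·I) v_1 = (0, 0, 0)ᵀ = 0. ✓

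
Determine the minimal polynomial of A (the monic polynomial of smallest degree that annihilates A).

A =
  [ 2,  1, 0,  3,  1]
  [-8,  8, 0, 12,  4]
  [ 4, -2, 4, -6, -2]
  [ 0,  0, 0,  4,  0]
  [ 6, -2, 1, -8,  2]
x^3 - 12*x^2 + 48*x - 64

The characteristic polynomial is χ_A(x) = (x - 4)^5, so the eigenvalues are known. The minimal polynomial is
  m_A(x) = Π_λ (x − λ)^{k_λ}
where k_λ is the size of the *largest* Jordan block for λ (equivalently, the smallest k with (A − λI)^k v = 0 for every generalised eigenvector v of λ).

  λ = 4: largest Jordan block has size 3, contributing (x − 4)^3

So m_A(x) = (x - 4)^3 = x^3 - 12*x^2 + 48*x - 64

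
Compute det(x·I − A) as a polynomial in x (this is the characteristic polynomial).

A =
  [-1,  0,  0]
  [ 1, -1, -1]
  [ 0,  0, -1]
x^3 + 3*x^2 + 3*x + 1

Expanding det(x·I − A) (e.g. by cofactor expansion or by noting that A is similar to its Jordan form J, which has the same characteristic polynomial as A) gives
  χ_A(x) = x^3 + 3*x^2 + 3*x + 1
which factors as (x + 1)^3. The eigenvalues (with algebraic multiplicities) are λ = -1 with multiplicity 3.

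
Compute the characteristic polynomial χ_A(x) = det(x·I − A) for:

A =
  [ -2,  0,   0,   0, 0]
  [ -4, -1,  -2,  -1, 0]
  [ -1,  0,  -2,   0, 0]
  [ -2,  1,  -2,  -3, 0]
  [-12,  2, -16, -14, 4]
x^5 + 4*x^4 - 8*x^3 - 64*x^2 - 112*x - 64

Expanding det(x·I − A) (e.g. by cofactor expansion or by noting that A is similar to its Jordan form J, which has the same characteristic polynomial as A) gives
  χ_A(x) = x^5 + 4*x^4 - 8*x^3 - 64*x^2 - 112*x - 64
which factors as (x - 4)*(x + 2)^4. The eigenvalues (with algebraic multiplicities) are λ = -2 with multiplicity 4, λ = 4 with multiplicity 1.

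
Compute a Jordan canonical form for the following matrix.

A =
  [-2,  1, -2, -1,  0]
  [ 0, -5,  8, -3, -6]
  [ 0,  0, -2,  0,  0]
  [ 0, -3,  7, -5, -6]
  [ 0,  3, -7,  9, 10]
J_3(-2) ⊕ J_1(-2) ⊕ J_1(4)

The characteristic polynomial is
  det(x·I − A) = x^5 + 4*x^4 - 8*x^3 - 64*x^2 - 112*x - 64 = (x - 4)*(x + 2)^4

Eigenvalues and multiplicities (the geometric multiplicity of λ is n − rank(A − λI), which equals the number of Jordan blocks for λ):
  λ = -2: algebraic multiplicity = 4, geometric multiplicity = 2
  λ = 4: algebraic multiplicity = 1, geometric multiplicity = 1

Determining the block sizes for each eigenvalue:
  λ = -2: with am = 4 and gm = 2, the partition is not yet determined (e.g. several partitions of 4 into 2 parts exist). Let N = A − (-2)·I. Computing rank(N^1) = 3, rank(N^2) = 2, rank(N^3) = 1; the number of blocks of size ≥ j is rank(N^{j−1}) − rank(N^j), giving [2, 1, 1]. So we have 1 block(s) of size 3, 1 block(s) of size 1 → block sizes [3, 1]
  λ = 4: one block (gm = 1), so the single block has size am = 1 → block sizes [1]

Assembling the blocks gives a Jordan form
J =
  [-2,  1,  0,  0, 0]
  [ 0, -2,  1,  0, 0]
  [ 0,  0, -2,  0, 0]
  [ 0,  0,  0, -2, 0]
  [ 0,  0,  0,  0, 4]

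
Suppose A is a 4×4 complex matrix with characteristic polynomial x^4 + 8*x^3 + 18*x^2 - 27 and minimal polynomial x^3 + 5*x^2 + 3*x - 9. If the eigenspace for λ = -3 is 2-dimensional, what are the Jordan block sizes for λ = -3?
Block sizes for λ = -3: [2, 1]

Step 1 — from the characteristic polynomial, algebraic multiplicity of λ = -3 is 3. From dim ker(A − (-3)·I) = 2, there are exactly 2 Jordan blocks for λ = -3.
Step 2 — from the minimal polynomial, the factor (x + 3)^2 tells us the largest block for λ = -3 has size 2.
Step 3 — with total size 3, 2 blocks, and largest block 2, the block sizes (in nonincreasing order) are [2, 1].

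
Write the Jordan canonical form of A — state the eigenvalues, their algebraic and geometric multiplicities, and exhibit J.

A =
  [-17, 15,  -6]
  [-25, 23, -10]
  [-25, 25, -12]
J_2(-2) ⊕ J_1(-2)

The characteristic polynomial is
  det(x·I − A) = x^3 + 6*x^2 + 12*x + 8 = (x + 2)^3

Eigenvalues and multiplicities (the geometric multiplicity of λ is n − rank(A − λI), which equals the number of Jordan blocks for λ):
  λ = -2: algebraic multiplicity = 3, geometric multiplicity = 2

Determining the block sizes for each eigenvalue:
  λ = -2: 2 blocks summing to 3 forces exactly one block of size 2 and the rest size 1 → block sizes [2, 1]

Assembling the blocks gives a Jordan form
J =
  [-2,  1,  0]
  [ 0, -2,  0]
  [ 0,  0, -2]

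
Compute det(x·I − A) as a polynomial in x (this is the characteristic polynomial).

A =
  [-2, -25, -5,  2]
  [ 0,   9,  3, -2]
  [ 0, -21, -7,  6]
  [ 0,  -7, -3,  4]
x^4 - 4*x^3 + 16*x - 16

Expanding det(x·I − A) (e.g. by cofactor expansion or by noting that A is similar to its Jordan form J, which has the same characteristic polynomial as A) gives
  χ_A(x) = x^4 - 4*x^3 + 16*x - 16
which factors as (x - 2)^3*(x + 2). The eigenvalues (with algebraic multiplicities) are λ = -2 with multiplicity 1, λ = 2 with multiplicity 3.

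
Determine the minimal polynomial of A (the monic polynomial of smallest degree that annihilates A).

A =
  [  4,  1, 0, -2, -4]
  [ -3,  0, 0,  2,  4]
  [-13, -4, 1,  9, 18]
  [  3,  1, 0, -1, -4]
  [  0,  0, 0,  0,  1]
x^2 - 2*x + 1

The characteristic polynomial is χ_A(x) = (x - 1)^5, so the eigenvalues are known. The minimal polynomial is
  m_A(x) = Π_λ (x − λ)^{k_λ}
where k_λ is the size of the *largest* Jordan block for λ (equivalently, the smallest k with (A − λI)^k v = 0 for every generalised eigenvector v of λ).

  λ = 1: largest Jordan block has size 2, contributing (x − 1)^2

So m_A(x) = (x - 1)^2 = x^2 - 2*x + 1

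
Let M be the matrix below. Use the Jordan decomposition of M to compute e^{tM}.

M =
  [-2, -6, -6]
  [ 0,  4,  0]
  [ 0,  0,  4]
e^{tM} =
  [exp(-2*t), -exp(4*t) + exp(-2*t), -exp(4*t) + exp(-2*t)]
  [0, exp(4*t), 0]
  [0, 0, exp(4*t)]

Strategy: write M = P · J · P⁻¹ where J is a Jordan canonical form, so e^{tM} = P · e^{tJ} · P⁻¹, and e^{tJ} can be computed block-by-block.

M has Jordan form
J =
  [-2, 0, 0]
  [ 0, 4, 0]
  [ 0, 0, 4]
(up to reordering of blocks).

Per-block formulas:
  For a 1×1 block at λ = 4: exp(t · [4]) = [e^(4t)].
  For a 1×1 block at λ = -2: exp(t · [-2]) = [e^(-2t)].

After assembling e^{tJ} and conjugating by P, we get:

e^{tM} =
  [exp(-2*t), -exp(4*t) + exp(-2*t), -exp(4*t) + exp(-2*t)]
  [0, exp(4*t), 0]
  [0, 0, exp(4*t)]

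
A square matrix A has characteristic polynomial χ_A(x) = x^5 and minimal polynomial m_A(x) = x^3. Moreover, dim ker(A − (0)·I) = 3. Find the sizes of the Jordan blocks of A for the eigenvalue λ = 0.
Block sizes for λ = 0: [3, 1, 1]

Step 1 — from the characteristic polynomial, algebraic multiplicity of λ = 0 is 5. From dim ker(A − (0)·I) = 3, there are exactly 3 Jordan blocks for λ = 0.
Step 2 — from the minimal polynomial, the factor (x − 0)^3 tells us the largest block for λ = 0 has size 3.
Step 3 — with total size 5, 3 blocks, and largest block 3, the block sizes (in nonincreasing order) are [3, 1, 1].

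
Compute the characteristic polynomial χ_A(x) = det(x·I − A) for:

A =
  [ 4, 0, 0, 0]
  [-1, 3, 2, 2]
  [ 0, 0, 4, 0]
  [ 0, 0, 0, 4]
x^4 - 15*x^3 + 84*x^2 - 208*x + 192

Expanding det(x·I − A) (e.g. by cofactor expansion or by noting that A is similar to its Jordan form J, which has the same characteristic polynomial as A) gives
  χ_A(x) = x^4 - 15*x^3 + 84*x^2 - 208*x + 192
which factors as (x - 4)^3*(x - 3). The eigenvalues (with algebraic multiplicities) are λ = 3 with multiplicity 1, λ = 4 with multiplicity 3.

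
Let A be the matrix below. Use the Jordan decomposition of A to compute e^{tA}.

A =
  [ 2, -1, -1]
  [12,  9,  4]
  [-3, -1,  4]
e^{tA} =
  [-3*t*exp(5*t) + exp(5*t), -t*exp(5*t), -t*exp(5*t)]
  [12*t*exp(5*t), 4*t*exp(5*t) + exp(5*t), 4*t*exp(5*t)]
  [-3*t*exp(5*t), -t*exp(5*t), -t*exp(5*t) + exp(5*t)]

Strategy: write A = P · J · P⁻¹ where J is a Jordan canonical form, so e^{tA} = P · e^{tJ} · P⁻¹, and e^{tJ} can be computed block-by-block.

A has Jordan form
J =
  [5, 1, 0]
  [0, 5, 0]
  [0, 0, 5]
(up to reordering of blocks).

Per-block formulas:
  For a 1×1 block at λ = 5: exp(t · [5]) = [e^(5t)].
  For a 2×2 Jordan block J_2(5): exp(t · J_2(5)) = e^(5t)·(I + t·N), where N is the 2×2 nilpotent shift.

After assembling e^{tJ} and conjugating by P, we get:

e^{tA} =
  [-3*t*exp(5*t) + exp(5*t), -t*exp(5*t), -t*exp(5*t)]
  [12*t*exp(5*t), 4*t*exp(5*t) + exp(5*t), 4*t*exp(5*t)]
  [-3*t*exp(5*t), -t*exp(5*t), -t*exp(5*t) + exp(5*t)]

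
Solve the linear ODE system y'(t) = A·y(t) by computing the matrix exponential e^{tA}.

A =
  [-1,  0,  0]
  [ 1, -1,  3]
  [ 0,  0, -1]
e^{tA} =
  [exp(-t), 0, 0]
  [t*exp(-t), exp(-t), 3*t*exp(-t)]
  [0, 0, exp(-t)]

Strategy: write A = P · J · P⁻¹ where J is a Jordan canonical form, so e^{tA} = P · e^{tJ} · P⁻¹, and e^{tJ} can be computed block-by-block.

A has Jordan form
J =
  [-1,  1,  0]
  [ 0, -1,  0]
  [ 0,  0, -1]
(up to reordering of blocks).

Per-block formulas:
  For a 1×1 block at λ = -1: exp(t · [-1]) = [e^(-1t)].
  For a 2×2 Jordan block J_2(-1): exp(t · J_2(-1)) = e^(-1t)·(I + t·N), where N is the 2×2 nilpotent shift.

After assembling e^{tJ} and conjugating by P, we get:

e^{tA} =
  [exp(-t), 0, 0]
  [t*exp(-t), exp(-t), 3*t*exp(-t)]
  [0, 0, exp(-t)]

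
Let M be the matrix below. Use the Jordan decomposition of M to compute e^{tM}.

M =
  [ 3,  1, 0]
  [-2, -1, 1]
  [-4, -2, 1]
e^{tM} =
  [t^2*exp(t) + 2*t*exp(t) + exp(t), t*exp(t), t^2*exp(t)/2]
  [-2*t^2*exp(t) - 2*t*exp(t), -2*t*exp(t) + exp(t), -t^2*exp(t) + t*exp(t)]
  [-2*t^2*exp(t) - 4*t*exp(t), -2*t*exp(t), -t^2*exp(t) + exp(t)]

Strategy: write M = P · J · P⁻¹ where J is a Jordan canonical form, so e^{tM} = P · e^{tJ} · P⁻¹, and e^{tJ} can be computed block-by-block.

M has Jordan form
J =
  [1, 1, 0]
  [0, 1, 1]
  [0, 0, 1]
(up to reordering of blocks).

Per-block formulas:
  For a 3×3 Jordan block J_3(1): exp(t · J_3(1)) = e^(1t)·(I + t·N + (t^2/2)·N^2), where N is the 3×3 nilpotent shift.

After assembling e^{tJ} and conjugating by P, we get:

e^{tM} =
  [t^2*exp(t) + 2*t*exp(t) + exp(t), t*exp(t), t^2*exp(t)/2]
  [-2*t^2*exp(t) - 2*t*exp(t), -2*t*exp(t) + exp(t), -t^2*exp(t) + t*exp(t)]
  [-2*t^2*exp(t) - 4*t*exp(t), -2*t*exp(t), -t^2*exp(t) + exp(t)]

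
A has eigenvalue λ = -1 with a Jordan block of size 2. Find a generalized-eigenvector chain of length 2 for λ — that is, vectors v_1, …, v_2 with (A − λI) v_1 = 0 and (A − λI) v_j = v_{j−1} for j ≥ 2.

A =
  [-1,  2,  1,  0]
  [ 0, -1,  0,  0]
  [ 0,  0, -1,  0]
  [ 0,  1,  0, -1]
A Jordan chain for λ = -1 of length 2:
v_1 = (2, 0, 0, 1)ᵀ
v_2 = (0, 1, 0, 0)ᵀ

Let N = A − (-1)·I. We want v_2 with N^2 v_2 = 0 but N^1 v_2 ≠ 0; then v_{j-1} := N · v_j for j = 2, …, 2.

Pick v_2 = (0, 1, 0, 0)ᵀ.
Then v_1 = N · v_2 = (2, 0, 0, 1)ᵀ.

Sanity check: (A − (-1)·I) v_1 = (0, 0, 0, 0)ᵀ = 0. ✓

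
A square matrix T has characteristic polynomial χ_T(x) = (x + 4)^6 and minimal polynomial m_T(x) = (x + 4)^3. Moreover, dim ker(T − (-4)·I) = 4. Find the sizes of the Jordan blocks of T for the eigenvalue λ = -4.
Block sizes for λ = -4: [3, 1, 1, 1]

Step 1 — from the characteristic polynomial, algebraic multiplicity of λ = -4 is 6. From dim ker(T − (-4)·I) = 4, there are exactly 4 Jordan blocks for λ = -4.
Step 2 — from the minimal polynomial, the factor (x + 4)^3 tells us the largest block for λ = -4 has size 3.
Step 3 — with total size 6, 4 blocks, and largest block 3, the block sizes (in nonincreasing order) are [3, 1, 1, 1].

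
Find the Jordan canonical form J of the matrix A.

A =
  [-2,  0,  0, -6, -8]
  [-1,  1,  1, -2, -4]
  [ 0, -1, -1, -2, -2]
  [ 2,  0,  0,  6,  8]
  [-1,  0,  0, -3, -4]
J_3(0) ⊕ J_2(0)

The characteristic polynomial is
  det(x·I − A) = x^5

Eigenvalues and multiplicities (the geometric multiplicity of λ is n − rank(A − λI), which equals the number of Jordan blocks for λ):
  λ = 0: algebraic multiplicity = 5, geometric multiplicity = 2

Determining the block sizes for each eigenvalue:
  λ = 0: with am = 5 and gm = 2, the partition is not yet determined (e.g. several partitions of 5 into 2 parts exist). Let N = A − (0)·I. Computing rank(N^1) = 3, rank(N^2) = 1, rank(N^3) = 0; the number of blocks of size ≥ j is rank(N^{j−1}) − rank(N^j), giving [2, 2, 1]. So we have 1 block(s) of size 3, 1 block(s) of size 2 → block sizes [3, 2]

Assembling the blocks gives a Jordan form
J =
  [0, 1, 0, 0, 0]
  [0, 0, 1, 0, 0]
  [0, 0, 0, 0, 0]
  [0, 0, 0, 0, 1]
  [0, 0, 0, 0, 0]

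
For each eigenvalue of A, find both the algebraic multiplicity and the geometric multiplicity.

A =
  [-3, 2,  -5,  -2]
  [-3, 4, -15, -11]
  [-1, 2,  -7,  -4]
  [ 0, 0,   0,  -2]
λ = -2: alg = 4, geom = 2

Step 1 — factor the characteristic polynomial to read off the algebraic multiplicities:
  χ_A(x) = (x + 2)^4

Step 2 — compute geometric multiplicities via the rank-nullity identity g(λ) = n − rank(A − λI):
  rank(A − (-2)·I) = 2, so dim ker(A − (-2)·I) = n − 2 = 2

Summary:
  λ = -2: algebraic multiplicity = 4, geometric multiplicity = 2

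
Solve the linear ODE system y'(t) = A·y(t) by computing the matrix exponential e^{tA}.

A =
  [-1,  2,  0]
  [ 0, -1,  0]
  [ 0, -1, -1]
e^{tA} =
  [exp(-t), 2*t*exp(-t), 0]
  [0, exp(-t), 0]
  [0, -t*exp(-t), exp(-t)]

Strategy: write A = P · J · P⁻¹ where J is a Jordan canonical form, so e^{tA} = P · e^{tJ} · P⁻¹, and e^{tJ} can be computed block-by-block.

A has Jordan form
J =
  [-1,  1,  0]
  [ 0, -1,  0]
  [ 0,  0, -1]
(up to reordering of blocks).

Per-block formulas:
  For a 2×2 Jordan block J_2(-1): exp(t · J_2(-1)) = e^(-1t)·(I + t·N), where N is the 2×2 nilpotent shift.
  For a 1×1 block at λ = -1: exp(t · [-1]) = [e^(-1t)].

After assembling e^{tJ} and conjugating by P, we get:

e^{tA} =
  [exp(-t), 2*t*exp(-t), 0]
  [0, exp(-t), 0]
  [0, -t*exp(-t), exp(-t)]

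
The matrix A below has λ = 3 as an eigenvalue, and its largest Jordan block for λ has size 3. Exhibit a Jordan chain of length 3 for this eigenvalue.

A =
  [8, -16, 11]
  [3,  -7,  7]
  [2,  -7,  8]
A Jordan chain for λ = 3 of length 3:
v_1 = (-1, -1, -1)ᵀ
v_2 = (5, 3, 2)ᵀ
v_3 = (1, 0, 0)ᵀ

Let N = A − (3)·I. We want v_3 with N^3 v_3 = 0 but N^2 v_3 ≠ 0; then v_{j-1} := N · v_j for j = 3, …, 2.

Pick v_3 = (1, 0, 0)ᵀ.
Then v_2 = N · v_3 = (5, 3, 2)ᵀ.
Then v_1 = N · v_2 = (-1, -1, -1)ᵀ.

Sanity check: (A − (3)·I) v_1 = (0, 0, 0)ᵀ = 0. ✓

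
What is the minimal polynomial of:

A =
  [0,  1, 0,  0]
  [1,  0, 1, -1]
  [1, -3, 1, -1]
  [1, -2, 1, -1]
x^3

The characteristic polynomial is χ_A(x) = x^4, so the eigenvalues are known. The minimal polynomial is
  m_A(x) = Π_λ (x − λ)^{k_λ}
where k_λ is the size of the *largest* Jordan block for λ (equivalently, the smallest k with (A − λI)^k v = 0 for every generalised eigenvector v of λ).

  λ = 0: largest Jordan block has size 3, contributing (x − 0)^3

So m_A(x) = x^3 = x^3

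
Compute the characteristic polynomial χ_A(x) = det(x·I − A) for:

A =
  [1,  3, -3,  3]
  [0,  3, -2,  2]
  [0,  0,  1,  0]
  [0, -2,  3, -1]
x^4 - 4*x^3 + 6*x^2 - 4*x + 1

Expanding det(x·I − A) (e.g. by cofactor expansion or by noting that A is similar to its Jordan form J, which has the same characteristic polynomial as A) gives
  χ_A(x) = x^4 - 4*x^3 + 6*x^2 - 4*x + 1
which factors as (x - 1)^4. The eigenvalues (with algebraic multiplicities) are λ = 1 with multiplicity 4.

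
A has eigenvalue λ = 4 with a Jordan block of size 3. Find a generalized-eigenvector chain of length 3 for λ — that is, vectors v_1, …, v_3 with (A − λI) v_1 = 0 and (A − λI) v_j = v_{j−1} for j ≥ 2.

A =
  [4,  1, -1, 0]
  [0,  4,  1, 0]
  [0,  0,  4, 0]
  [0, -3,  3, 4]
A Jordan chain for λ = 4 of length 3:
v_1 = (1, 0, 0, -3)ᵀ
v_2 = (-1, 1, 0, 3)ᵀ
v_3 = (0, 0, 1, 0)ᵀ

Let N = A − (4)·I. We want v_3 with N^3 v_3 = 0 but N^2 v_3 ≠ 0; then v_{j-1} := N · v_j for j = 3, …, 2.

Pick v_3 = (0, 0, 1, 0)ᵀ.
Then v_2 = N · v_3 = (-1, 1, 0, 3)ᵀ.
Then v_1 = N · v_2 = (1, 0, 0, -3)ᵀ.

Sanity check: (A − (4)·I) v_1 = (0, 0, 0, 0)ᵀ = 0. ✓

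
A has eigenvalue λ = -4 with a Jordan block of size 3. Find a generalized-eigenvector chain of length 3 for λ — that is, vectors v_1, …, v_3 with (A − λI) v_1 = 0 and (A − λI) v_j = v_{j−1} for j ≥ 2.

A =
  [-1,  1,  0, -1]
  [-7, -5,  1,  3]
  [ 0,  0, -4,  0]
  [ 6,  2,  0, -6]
A Jordan chain for λ = -4 of length 3:
v_1 = (-4, 4, 0, -8)ᵀ
v_2 = (3, -7, 0, 6)ᵀ
v_3 = (1, 0, 0, 0)ᵀ

Let N = A − (-4)·I. We want v_3 with N^3 v_3 = 0 but N^2 v_3 ≠ 0; then v_{j-1} := N · v_j for j = 3, …, 2.

Pick v_3 = (1, 0, 0, 0)ᵀ.
Then v_2 = N · v_3 = (3, -7, 0, 6)ᵀ.
Then v_1 = N · v_2 = (-4, 4, 0, -8)ᵀ.

Sanity check: (A − (-4)·I) v_1 = (0, 0, 0, 0)ᵀ = 0. ✓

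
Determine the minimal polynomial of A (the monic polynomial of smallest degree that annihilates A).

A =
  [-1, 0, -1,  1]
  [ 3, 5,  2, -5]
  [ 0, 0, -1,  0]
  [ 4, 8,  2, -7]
x^3 + 3*x^2 + 3*x + 1

The characteristic polynomial is χ_A(x) = (x + 1)^4, so the eigenvalues are known. The minimal polynomial is
  m_A(x) = Π_λ (x − λ)^{k_λ}
where k_λ is the size of the *largest* Jordan block for λ (equivalently, the smallest k with (A − λI)^k v = 0 for every generalised eigenvector v of λ).

  λ = -1: largest Jordan block has size 3, contributing (x + 1)^3

So m_A(x) = (x + 1)^3 = x^3 + 3*x^2 + 3*x + 1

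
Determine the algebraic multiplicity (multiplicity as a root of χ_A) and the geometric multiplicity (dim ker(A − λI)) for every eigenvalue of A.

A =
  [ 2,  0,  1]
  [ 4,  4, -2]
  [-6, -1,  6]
λ = 4: alg = 3, geom = 1

Step 1 — factor the characteristic polynomial to read off the algebraic multiplicities:
  χ_A(x) = (x - 4)^3

Step 2 — compute geometric multiplicities via the rank-nullity identity g(λ) = n − rank(A − λI):
  rank(A − (4)·I) = 2, so dim ker(A − (4)·I) = n − 2 = 1

Summary:
  λ = 4: algebraic multiplicity = 3, geometric multiplicity = 1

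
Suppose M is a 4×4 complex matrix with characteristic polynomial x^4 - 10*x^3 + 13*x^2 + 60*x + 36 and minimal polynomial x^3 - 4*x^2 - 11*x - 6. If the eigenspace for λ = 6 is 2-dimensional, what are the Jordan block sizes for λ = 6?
Block sizes for λ = 6: [1, 1]

Step 1 — from the characteristic polynomial, algebraic multiplicity of λ = 6 is 2. From dim ker(M − (6)·I) = 2, there are exactly 2 Jordan blocks for λ = 6.
Step 2 — from the minimal polynomial, the factor (x − 6) tells us the largest block for λ = 6 has size 1.
Step 3 — with total size 2, 2 blocks, and largest block 1, the block sizes (in nonincreasing order) are [1, 1].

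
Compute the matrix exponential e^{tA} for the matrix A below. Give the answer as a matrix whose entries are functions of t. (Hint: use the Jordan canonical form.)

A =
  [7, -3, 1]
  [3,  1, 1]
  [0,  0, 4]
e^{tA} =
  [3*t*exp(4*t) + exp(4*t), -3*t*exp(4*t), t*exp(4*t)]
  [3*t*exp(4*t), -3*t*exp(4*t) + exp(4*t), t*exp(4*t)]
  [0, 0, exp(4*t)]

Strategy: write A = P · J · P⁻¹ where J is a Jordan canonical form, so e^{tA} = P · e^{tJ} · P⁻¹, and e^{tJ} can be computed block-by-block.

A has Jordan form
J =
  [4, 1, 0]
  [0, 4, 0]
  [0, 0, 4]
(up to reordering of blocks).

Per-block formulas:
  For a 1×1 block at λ = 4: exp(t · [4]) = [e^(4t)].
  For a 2×2 Jordan block J_2(4): exp(t · J_2(4)) = e^(4t)·(I + t·N), where N is the 2×2 nilpotent shift.

After assembling e^{tJ} and conjugating by P, we get:

e^{tA} =
  [3*t*exp(4*t) + exp(4*t), -3*t*exp(4*t), t*exp(4*t)]
  [3*t*exp(4*t), -3*t*exp(4*t) + exp(4*t), t*exp(4*t)]
  [0, 0, exp(4*t)]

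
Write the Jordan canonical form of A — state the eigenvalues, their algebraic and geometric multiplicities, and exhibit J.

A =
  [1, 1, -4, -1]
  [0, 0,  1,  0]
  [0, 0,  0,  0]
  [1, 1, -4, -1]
J_3(0) ⊕ J_1(0)

The characteristic polynomial is
  det(x·I − A) = x^4

Eigenvalues and multiplicities (the geometric multiplicity of λ is n − rank(A − λI), which equals the number of Jordan blocks for λ):
  λ = 0: algebraic multiplicity = 4, geometric multiplicity = 2

Determining the block sizes for each eigenvalue:
  λ = 0: with am = 4 and gm = 2, the partition is not yet determined (e.g. several partitions of 4 into 2 parts exist). Let N = A − (0)·I. Computing rank(N^1) = 2, rank(N^2) = 1, rank(N^3) = 0; the number of blocks of size ≥ j is rank(N^{j−1}) − rank(N^j), giving [2, 1, 1]. So we have 1 block(s) of size 3, 1 block(s) of size 1 → block sizes [3, 1]

Assembling the blocks gives a Jordan form
J =
  [0, 1, 0, 0]
  [0, 0, 1, 0]
  [0, 0, 0, 0]
  [0, 0, 0, 0]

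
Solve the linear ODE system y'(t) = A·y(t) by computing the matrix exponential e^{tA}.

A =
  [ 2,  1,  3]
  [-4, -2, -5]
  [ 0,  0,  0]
e^{tA} =
  [2*t + 1, t, t^2/2 + 3*t]
  [-4*t, 1 - 2*t, -t^2 - 5*t]
  [0, 0, 1]

Strategy: write A = P · J · P⁻¹ where J is a Jordan canonical form, so e^{tA} = P · e^{tJ} · P⁻¹, and e^{tJ} can be computed block-by-block.

A has Jordan form
J =
  [0, 1, 0]
  [0, 0, 1]
  [0, 0, 0]
(up to reordering of blocks).

Per-block formulas:
  For a 3×3 Jordan block J_3(0): exp(t · J_3(0)) = e^(0t)·(I + t·N + (t^2/2)·N^2), where N is the 3×3 nilpotent shift.

After assembling e^{tJ} and conjugating by P, we get:

e^{tA} =
  [2*t + 1, t, t^2/2 + 3*t]
  [-4*t, 1 - 2*t, -t^2 - 5*t]
  [0, 0, 1]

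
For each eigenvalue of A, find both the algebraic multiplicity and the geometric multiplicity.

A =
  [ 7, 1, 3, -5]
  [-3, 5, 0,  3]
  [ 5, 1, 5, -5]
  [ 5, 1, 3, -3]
λ = 2: alg = 2, geom = 2; λ = 5: alg = 2, geom = 1

Step 1 — factor the characteristic polynomial to read off the algebraic multiplicities:
  χ_A(x) = (x - 5)^2*(x - 2)^2

Step 2 — compute geometric multiplicities via the rank-nullity identity g(λ) = n − rank(A − λI):
  rank(A − (2)·I) = 2, so dim ker(A − (2)·I) = n − 2 = 2
  rank(A − (5)·I) = 3, so dim ker(A − (5)·I) = n − 3 = 1

Summary:
  λ = 2: algebraic multiplicity = 2, geometric multiplicity = 2
  λ = 5: algebraic multiplicity = 2, geometric multiplicity = 1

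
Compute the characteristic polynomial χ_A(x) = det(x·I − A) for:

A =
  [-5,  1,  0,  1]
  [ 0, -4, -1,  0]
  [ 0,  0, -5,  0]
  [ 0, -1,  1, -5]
x^4 + 19*x^3 + 135*x^2 + 425*x + 500

Expanding det(x·I − A) (e.g. by cofactor expansion or by noting that A is similar to its Jordan form J, which has the same characteristic polynomial as A) gives
  χ_A(x) = x^4 + 19*x^3 + 135*x^2 + 425*x + 500
which factors as (x + 4)*(x + 5)^3. The eigenvalues (with algebraic multiplicities) are λ = -5 with multiplicity 3, λ = -4 with multiplicity 1.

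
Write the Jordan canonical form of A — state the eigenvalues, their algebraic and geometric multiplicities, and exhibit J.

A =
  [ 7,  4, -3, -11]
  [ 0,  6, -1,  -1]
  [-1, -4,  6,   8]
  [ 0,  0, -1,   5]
J_3(6) ⊕ J_1(6)

The characteristic polynomial is
  det(x·I − A) = x^4 - 24*x^3 + 216*x^2 - 864*x + 1296 = (x - 6)^4

Eigenvalues and multiplicities (the geometric multiplicity of λ is n − rank(A − λI), which equals the number of Jordan blocks for λ):
  λ = 6: algebraic multiplicity = 4, geometric multiplicity = 2

Determining the block sizes for each eigenvalue:
  λ = 6: with am = 4 and gm = 2, the partition is not yet determined (e.g. several partitions of 4 into 2 parts exist). Let N = A − (6)·I. Computing rank(N^1) = 2, rank(N^2) = 1, rank(N^3) = 0; the number of blocks of size ≥ j is rank(N^{j−1}) − rank(N^j), giving [2, 1, 1]. So we have 1 block(s) of size 3, 1 block(s) of size 1 → block sizes [3, 1]

Assembling the blocks gives a Jordan form
J =
  [6, 1, 0, 0]
  [0, 6, 1, 0]
  [0, 0, 6, 0]
  [0, 0, 0, 6]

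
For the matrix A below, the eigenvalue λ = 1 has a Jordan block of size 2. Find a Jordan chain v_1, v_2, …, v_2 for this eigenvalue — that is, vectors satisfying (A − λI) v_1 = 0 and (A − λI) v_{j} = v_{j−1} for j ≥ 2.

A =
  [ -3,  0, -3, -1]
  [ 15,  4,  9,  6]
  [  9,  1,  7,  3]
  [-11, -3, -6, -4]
A Jordan chain for λ = 1 of length 2:
v_1 = (-4, 15, 9, -11)ᵀ
v_2 = (1, 0, 0, 0)ᵀ

Let N = A − (1)·I. We want v_2 with N^2 v_2 = 0 but N^1 v_2 ≠ 0; then v_{j-1} := N · v_j for j = 2, …, 2.

Pick v_2 = (1, 0, 0, 0)ᵀ.
Then v_1 = N · v_2 = (-4, 15, 9, -11)ᵀ.

Sanity check: (A − (1)·I) v_1 = (0, 0, 0, 0)ᵀ = 0. ✓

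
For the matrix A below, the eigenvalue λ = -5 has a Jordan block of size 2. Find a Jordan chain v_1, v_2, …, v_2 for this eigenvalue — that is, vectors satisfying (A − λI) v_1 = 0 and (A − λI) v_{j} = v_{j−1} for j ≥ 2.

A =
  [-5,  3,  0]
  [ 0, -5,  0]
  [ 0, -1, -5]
A Jordan chain for λ = -5 of length 2:
v_1 = (3, 0, -1)ᵀ
v_2 = (0, 1, 0)ᵀ

Let N = A − (-5)·I. We want v_2 with N^2 v_2 = 0 but N^1 v_2 ≠ 0; then v_{j-1} := N · v_j for j = 2, …, 2.

Pick v_2 = (0, 1, 0)ᵀ.
Then v_1 = N · v_2 = (3, 0, -1)ᵀ.

Sanity check: (A − (-5)·I) v_1 = (0, 0, 0)ᵀ = 0. ✓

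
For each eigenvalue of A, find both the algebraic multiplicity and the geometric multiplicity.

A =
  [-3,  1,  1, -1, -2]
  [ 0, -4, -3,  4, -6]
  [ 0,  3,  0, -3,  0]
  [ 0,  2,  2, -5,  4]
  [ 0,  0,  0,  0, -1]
λ = -3: alg = 4, geom = 2; λ = -1: alg = 1, geom = 1

Step 1 — factor the characteristic polynomial to read off the algebraic multiplicities:
  χ_A(x) = (x + 1)*(x + 3)^4

Step 2 — compute geometric multiplicities via the rank-nullity identity g(λ) = n − rank(A − λI):
  rank(A − (-3)·I) = 3, so dim ker(A − (-3)·I) = n − 3 = 2
  rank(A − (-1)·I) = 4, so dim ker(A − (-1)·I) = n − 4 = 1

Summary:
  λ = -3: algebraic multiplicity = 4, geometric multiplicity = 2
  λ = -1: algebraic multiplicity = 1, geometric multiplicity = 1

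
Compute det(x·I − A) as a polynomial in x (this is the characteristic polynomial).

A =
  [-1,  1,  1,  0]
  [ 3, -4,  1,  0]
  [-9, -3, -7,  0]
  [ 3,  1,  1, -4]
x^4 + 16*x^3 + 96*x^2 + 256*x + 256

Expanding det(x·I − A) (e.g. by cofactor expansion or by noting that A is similar to its Jordan form J, which has the same characteristic polynomial as A) gives
  χ_A(x) = x^4 + 16*x^3 + 96*x^2 + 256*x + 256
which factors as (x + 4)^4. The eigenvalues (with algebraic multiplicities) are λ = -4 with multiplicity 4.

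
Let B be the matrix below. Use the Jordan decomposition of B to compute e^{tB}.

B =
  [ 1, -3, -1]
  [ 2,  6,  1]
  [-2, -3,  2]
e^{tB} =
  [-2*t*exp(3*t) + exp(3*t), -3*t*exp(3*t), -t*exp(3*t)]
  [2*t*exp(3*t), 3*t*exp(3*t) + exp(3*t), t*exp(3*t)]
  [-2*t*exp(3*t), -3*t*exp(3*t), -t*exp(3*t) + exp(3*t)]

Strategy: write B = P · J · P⁻¹ where J is a Jordan canonical form, so e^{tB} = P · e^{tJ} · P⁻¹, and e^{tJ} can be computed block-by-block.

B has Jordan form
J =
  [3, 1, 0]
  [0, 3, 0]
  [0, 0, 3]
(up to reordering of blocks).

Per-block formulas:
  For a 2×2 Jordan block J_2(3): exp(t · J_2(3)) = e^(3t)·(I + t·N), where N is the 2×2 nilpotent shift.
  For a 1×1 block at λ = 3: exp(t · [3]) = [e^(3t)].

After assembling e^{tJ} and conjugating by P, we get:

e^{tB} =
  [-2*t*exp(3*t) + exp(3*t), -3*t*exp(3*t), -t*exp(3*t)]
  [2*t*exp(3*t), 3*t*exp(3*t) + exp(3*t), t*exp(3*t)]
  [-2*t*exp(3*t), -3*t*exp(3*t), -t*exp(3*t) + exp(3*t)]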